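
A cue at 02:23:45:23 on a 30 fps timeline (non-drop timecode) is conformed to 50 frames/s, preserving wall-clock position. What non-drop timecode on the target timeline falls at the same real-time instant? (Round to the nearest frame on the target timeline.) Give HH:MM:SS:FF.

Source frame index: (2×3600 + 23×60 + 45) × 30 + 23 = 258773.
Real time: 258773 / (30) = 258773/30 s.
Target frame: (258773/30) × (50) = 1293865/3 ≈ 431288.333 → 431288.
At 50 labels/s: frame 431288 → 02:23:45:38.

02:23:45:38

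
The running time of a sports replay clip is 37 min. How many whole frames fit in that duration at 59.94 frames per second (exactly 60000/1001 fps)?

133066 frames

37 min = 2220 s.
Frames = 2220 × 60000/1001 = 133200000/1001 ≈ 133066.9331.
Complete frames: 133066.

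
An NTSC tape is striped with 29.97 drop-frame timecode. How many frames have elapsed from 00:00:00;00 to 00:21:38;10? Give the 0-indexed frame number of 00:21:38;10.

Complete 10-minute blocks: 2, each 17982 frames → 35964.
Remaining 1 whole minute in the current block: 1800 + 0 × 1798 = 1800 frames.
Within the current minute: 38 × 30 + 10 − 2 = 1148 (labels ;00/;01 skipped at this minute). Total = 35964 + 1800 + 1148 = 38912.

38912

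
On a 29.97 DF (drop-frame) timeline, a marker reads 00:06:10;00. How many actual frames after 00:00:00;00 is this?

As if non-drop at 30 labels/s: (0 × 3600 + 6 × 60 + 10) × 30 + 0 = 11100.
Minute boundaries passed: 6; those not divisible by 10: 6 − 0 = 6; dropped labels = 2 × 6 = 12.
Actual frame index = 11100 − 12 = 11088.

11088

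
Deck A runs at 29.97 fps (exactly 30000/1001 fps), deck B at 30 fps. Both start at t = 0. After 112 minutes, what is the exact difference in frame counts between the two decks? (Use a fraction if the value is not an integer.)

28800/143 frames

112 min = 6720 s.
A emits 30000/1001 × 6720 = 28800000/143 frames; B emits 30 × 6720 = 201600.
Difference = 28800/143 frames (≈ 201.3986); B is ahead of A.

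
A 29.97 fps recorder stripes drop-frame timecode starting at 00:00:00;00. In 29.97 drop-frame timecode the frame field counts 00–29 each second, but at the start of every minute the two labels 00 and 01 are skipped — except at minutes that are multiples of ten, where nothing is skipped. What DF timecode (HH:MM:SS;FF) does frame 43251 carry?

00:24:03;05

Ten DF minutes hold 17982 frames, so frame 43251 lies in block 2 (frames 35964–53945) with 7287 frames into that block.
The block's first minute is 1800 frames and the rest 1798 each; 7287 frames reaches minute 4, so 2 × 18 + 4 × 2 = 44 labels have been skipped so far.
Adding those back, label number 43251 + 44 = 43295 at 30 labels/s is 1443 s + 5 f = 0 h 24 min 3 s frame 5, i.e. 00:24:03;05.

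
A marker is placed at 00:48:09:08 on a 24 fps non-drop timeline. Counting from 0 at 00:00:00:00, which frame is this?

Total seconds to the label: (0 × 3600 + 48 × 60 + 9) = 2889.
Frame index = 2889 × 24 + 8 = 69344.

frame 69344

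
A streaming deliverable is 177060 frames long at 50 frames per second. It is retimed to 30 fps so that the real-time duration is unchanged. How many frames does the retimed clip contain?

106236 frames

Target frames = source frames × (target rate / source rate) = 177060 × (30)/(50) = 177060 × 3/5 = 106236.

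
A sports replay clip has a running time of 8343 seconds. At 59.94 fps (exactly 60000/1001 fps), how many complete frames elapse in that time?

Frames = 8343 × 60000/1001 = 500580000/1001 ≈ 500079.9201.
Complete frames: 500079.

500079 frames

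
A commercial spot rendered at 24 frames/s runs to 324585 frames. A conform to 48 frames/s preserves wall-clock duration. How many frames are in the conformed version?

Target frames = source frames × (target rate / source rate) = 324585 × (48)/(24) = 324585 × 2 = 649170.

649170 frames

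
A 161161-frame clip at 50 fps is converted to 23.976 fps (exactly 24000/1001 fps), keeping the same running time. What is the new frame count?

77280 frames

Target frames = source frames × (target rate / source rate) = 161161 × (24000/1001)/(50) = 161161 × 480/1001 = 77280.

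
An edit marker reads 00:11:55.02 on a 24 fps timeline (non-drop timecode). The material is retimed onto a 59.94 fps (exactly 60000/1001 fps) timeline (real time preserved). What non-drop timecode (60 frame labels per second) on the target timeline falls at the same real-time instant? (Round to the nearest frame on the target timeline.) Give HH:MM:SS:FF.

00:11:54:22

Source frame index: (0×3600 + 11×60 + 55) × 24 + 2 = 17162.
Real time: 17162 / (24) = 8581/12 s.
Target frame: (8581/12) × (60000/1001) = 42905000/1001 ≈ 42862.138 → 42862.
At 60 labels/s: frame 42862 → 00:11:54:22.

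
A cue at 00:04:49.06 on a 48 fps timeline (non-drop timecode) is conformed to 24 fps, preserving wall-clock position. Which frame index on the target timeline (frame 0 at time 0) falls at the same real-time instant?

frame 6939

Source frame index: (0×3600 + 4×60 + 49) × 48 + 6 = 13878.
Real time: 13878 / (48) = 2313/8 s.
Target frame: (2313/8) × (24) = 6939.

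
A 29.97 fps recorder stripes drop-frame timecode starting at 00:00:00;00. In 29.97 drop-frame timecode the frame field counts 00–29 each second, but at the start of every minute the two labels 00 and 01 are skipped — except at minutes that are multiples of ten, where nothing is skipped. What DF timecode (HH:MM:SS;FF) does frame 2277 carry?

Each 10-minute DF block holds 10 × 60 × 30 − 9 × 2 = 17982 frames. 2277 ÷ 17982 → 0 full blocks, remainder 2277.
Within the partial block the first minute is 1800 frames and each further minute 1798, so 1 further minute boundary passed. Total skipped labels = 18 × 0 + 2 × 1 = 2.
Non-drop label index = 2277 + 2 = 2279; at 30 labels/s that is 00:01:15:29, i.e. DF 00:01:15;29.

00:01:15;29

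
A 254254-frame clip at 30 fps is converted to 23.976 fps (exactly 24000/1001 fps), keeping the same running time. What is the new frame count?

203200 frames

Target frames = source frames × (target rate / source rate) = 254254 × (24000/1001)/(30) = 254254 × 800/1001 = 203200.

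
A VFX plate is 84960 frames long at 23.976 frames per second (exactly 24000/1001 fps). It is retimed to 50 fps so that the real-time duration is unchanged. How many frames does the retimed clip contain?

177177 frames

Target frames = source frames × (target rate / source rate) = 84960 × (50)/(24000/1001) = 84960 × 1001/480 = 177177.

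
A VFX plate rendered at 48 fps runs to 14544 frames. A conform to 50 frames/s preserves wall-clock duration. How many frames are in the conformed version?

Target frames = source frames × (target rate / source rate) = 14544 × (50)/(48) = 14544 × 25/24 = 15150.

15150 frames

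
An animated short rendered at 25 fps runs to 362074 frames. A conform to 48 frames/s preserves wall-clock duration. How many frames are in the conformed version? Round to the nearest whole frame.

Frames at target rate = 362074 × (48) / (25) = 17379552/25 ≈ 695182.080.
Nearest whole frame: 695182.

695182 frames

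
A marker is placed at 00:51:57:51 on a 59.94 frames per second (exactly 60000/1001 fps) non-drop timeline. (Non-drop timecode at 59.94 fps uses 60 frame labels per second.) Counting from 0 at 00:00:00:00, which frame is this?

Total seconds to the label: (0 × 3600 + 51 × 60 + 57) = 3117.
Frame index = 3117 × 60 + 51 = 187071.

187071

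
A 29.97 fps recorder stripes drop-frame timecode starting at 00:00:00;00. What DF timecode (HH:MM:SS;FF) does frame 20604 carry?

00:11:27;14

Ten DF minutes hold 17982 frames, so frame 20604 lies in block 1 (frames 17982–35963) with 2622 frames into that block.
The block's first minute is 1800 frames and the rest 1798 each; 2622 frames reaches minute 1, so 1 × 18 + 1 × 2 = 20 labels have been skipped so far.
Adding those back, label number 20604 + 20 = 20624 at 30 labels/s is 687 s + 14 f = 0 h 11 min 27 s frame 14, i.e. 00:11:27;14.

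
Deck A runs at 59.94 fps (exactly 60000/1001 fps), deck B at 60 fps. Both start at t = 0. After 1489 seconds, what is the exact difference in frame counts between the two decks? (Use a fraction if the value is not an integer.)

89340/1001 frames

A emits 60000/1001 × 1489 = 89340000/1001 frames; B emits 60 × 1489 = 89340.
Difference = 89340/1001 frames (≈ 89.2507); B is ahead of A.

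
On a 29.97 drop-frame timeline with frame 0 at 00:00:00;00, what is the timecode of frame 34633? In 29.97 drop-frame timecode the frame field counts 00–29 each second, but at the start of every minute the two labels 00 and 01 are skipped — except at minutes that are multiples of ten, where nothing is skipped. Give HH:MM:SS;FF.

00:19:15;19

Each 10-minute DF block holds 10 × 60 × 30 − 9 × 2 = 17982 frames. 34633 ÷ 17982 → 1 full block, remainder 16651.
Within the partial block the first minute is 1800 frames and each further minute 1798, so 9 further minute boundaries passed. Total skipped labels = 18 × 1 + 2 × 9 = 36.
Non-drop label index = 34633 + 36 = 34669; at 30 labels/s that is 00:19:15:19, i.e. DF 00:19:15;19.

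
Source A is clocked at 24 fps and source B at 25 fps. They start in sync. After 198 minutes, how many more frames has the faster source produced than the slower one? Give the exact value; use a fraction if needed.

198 min = 11880 s.
A emits 24 × 11880 = 285120 frames; B emits 25 × 11880 = 297000.
Difference = 11880 frames; B is ahead of A.

11880 frames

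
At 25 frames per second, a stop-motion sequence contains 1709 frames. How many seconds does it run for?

68.36 seconds

Running time = 1709 / (25) = 68.36 s.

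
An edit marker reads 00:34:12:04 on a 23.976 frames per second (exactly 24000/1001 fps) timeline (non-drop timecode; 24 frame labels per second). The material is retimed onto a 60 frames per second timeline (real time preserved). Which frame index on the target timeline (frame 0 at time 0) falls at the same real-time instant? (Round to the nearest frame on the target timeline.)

frame 123253

Source frame index: (0×3600 + 34×60 + 12) × 24 + 4 = 49252.
Real time: 49252 / (24000/1001) = 12325313/6000 s.
Target frame: (12325313/6000) × (60) = 12325313/100 ≈ 123253.130 → 123253.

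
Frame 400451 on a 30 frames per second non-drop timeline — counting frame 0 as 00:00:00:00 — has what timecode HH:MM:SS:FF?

400451 ÷ 30 = 13348 full seconds, remainder 11 frames.
13348 s = 3 h 42 min 28 s.
Timecode: 03:42:28:11.

03:42:28:11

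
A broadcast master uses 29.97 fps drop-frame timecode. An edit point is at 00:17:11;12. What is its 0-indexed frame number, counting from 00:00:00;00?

30910

As if non-drop at 30 labels/s: (0 × 3600 + 17 × 60 + 11) × 30 + 12 = 30942.
Minute boundaries passed: 17; those not divisible by 10: 17 − 1 = 16; dropped labels = 2 × 16 = 32.
Actual frame index = 30942 − 32 = 30910.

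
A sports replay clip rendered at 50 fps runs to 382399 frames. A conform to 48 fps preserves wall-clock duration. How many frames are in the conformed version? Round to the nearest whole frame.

367103 frames

Frames at target rate = 382399 × (48) / (50) = 9177576/25 ≈ 367103.040.
Nearest whole frame: 367103.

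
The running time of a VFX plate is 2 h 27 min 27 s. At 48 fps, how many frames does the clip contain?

424656 frames

2 h 27 min 27 s = 8847 s.
Frames = 8847 × 48 = 424656.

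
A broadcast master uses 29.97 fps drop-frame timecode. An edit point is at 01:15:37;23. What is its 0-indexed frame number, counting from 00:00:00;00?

135997

Complete 10-minute blocks: 7, each 17982 frames → 125874.
Remaining 5 whole minutes in the current block: 1800 + 4 × 1798 = 8992 frames.
Within the current minute: 37 × 30 + 23 − 2 = 1131 (labels ;00/;01 skipped at this minute). Total = 125874 + 8992 + 1131 = 135997.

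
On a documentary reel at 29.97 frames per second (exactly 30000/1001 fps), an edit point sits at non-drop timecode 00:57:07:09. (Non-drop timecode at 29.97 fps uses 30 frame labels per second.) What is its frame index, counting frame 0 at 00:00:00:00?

102819

Total seconds to the label: (0 × 3600 + 57 × 60 + 7) = 3427.
Frame index = 3427 × 30 + 9 = 102819.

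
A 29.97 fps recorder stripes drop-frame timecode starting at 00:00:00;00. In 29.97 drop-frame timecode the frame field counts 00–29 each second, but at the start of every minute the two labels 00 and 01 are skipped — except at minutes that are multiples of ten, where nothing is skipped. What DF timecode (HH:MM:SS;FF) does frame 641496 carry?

05:56:44;18

Ten DF minutes hold 17982 frames, so frame 641496 lies in block 35 (frames 629370–647351) with 12126 frames into that block.
The block's first minute is 1800 frames and the rest 1798 each; 12126 frames reaches minute 6, so 35 × 18 + 6 × 2 = 642 labels have been skipped so far.
Adding those back, label number 641496 + 642 = 642138 at 30 labels/s is 21404 s + 18 f = 5 h 56 min 44 s frame 18, i.e. 05:56:44;18.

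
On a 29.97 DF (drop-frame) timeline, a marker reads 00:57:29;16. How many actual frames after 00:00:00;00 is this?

As if non-drop at 30 labels/s: (0 × 3600 + 57 × 60 + 29) × 30 + 16 = 103486.
Minute boundaries passed: 57; those not divisible by 10: 57 − 5 = 52; dropped labels = 2 × 52 = 104.
Actual frame index = 103486 − 104 = 103382.

103382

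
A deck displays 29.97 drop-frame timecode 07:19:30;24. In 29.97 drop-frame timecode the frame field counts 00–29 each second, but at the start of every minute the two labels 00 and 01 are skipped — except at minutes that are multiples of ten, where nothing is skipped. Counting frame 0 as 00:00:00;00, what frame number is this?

790332

Complete 10-minute blocks: 43, each 17982 frames → 773226.
Remaining 9 whole minutes in the current block: 1800 + 8 × 1798 = 16184 frames.
Within the current minute: 30 × 30 + 24 − 2 = 922 (labels ;00/;01 skipped at this minute). Total = 773226 + 16184 + 922 = 790332.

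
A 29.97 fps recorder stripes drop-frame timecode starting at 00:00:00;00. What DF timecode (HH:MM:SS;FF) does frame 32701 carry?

Each 10-minute DF block holds 10 × 60 × 30 − 9 × 2 = 17982 frames. 32701 ÷ 17982 → 1 full block, remainder 14719.
Within the partial block the first minute is 1800 frames and each further minute 1798, so 8 further minute boundaries passed. Total skipped labels = 18 × 1 + 2 × 8 = 34.
Non-drop label index = 32701 + 34 = 32735; at 30 labels/s that is 00:18:11:05, i.e. DF 00:18:11;05.

00:18:11;05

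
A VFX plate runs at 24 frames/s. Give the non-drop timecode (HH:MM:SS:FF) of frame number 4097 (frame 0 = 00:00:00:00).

00:02:50:17

4097 ÷ 24 = 170 full seconds, remainder 17 frames.
170 s = 0 h 2 min 50 s.
Timecode: 00:02:50:17.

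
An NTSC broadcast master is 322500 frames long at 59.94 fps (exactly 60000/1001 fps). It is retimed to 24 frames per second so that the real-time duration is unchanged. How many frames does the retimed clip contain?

129129 frames

Target frames = source frames × (target rate / source rate) = 322500 × (24)/(60000/1001) = 322500 × 1001/2500 = 129129.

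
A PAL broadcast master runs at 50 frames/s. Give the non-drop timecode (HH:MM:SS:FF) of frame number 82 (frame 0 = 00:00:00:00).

82 ÷ 50 = 1 full seconds, remainder 32 frames.
1 s = 0 h 0 min 1 s.
Timecode: 00:00:01:32.

00:00:01:32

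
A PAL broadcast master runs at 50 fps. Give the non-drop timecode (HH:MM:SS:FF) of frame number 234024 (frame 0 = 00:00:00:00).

234024 ÷ 50 = 4680 full seconds, remainder 24 frames.
4680 s = 1 h 18 min 0 s.
Timecode: 01:18:00:24.

01:18:00:24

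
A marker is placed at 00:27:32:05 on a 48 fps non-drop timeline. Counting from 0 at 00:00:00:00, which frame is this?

79301

Total seconds to the label: (0 × 3600 + 27 × 60 + 32) = 1652.
Frame index = 1652 × 48 + 5 = 79301.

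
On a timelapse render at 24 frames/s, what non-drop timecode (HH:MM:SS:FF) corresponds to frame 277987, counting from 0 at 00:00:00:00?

277987 ÷ 24 = 11582 full seconds, remainder 19 frames.
11582 s = 3 h 13 min 2 s.
Timecode: 03:13:02:19.

03:13:02:19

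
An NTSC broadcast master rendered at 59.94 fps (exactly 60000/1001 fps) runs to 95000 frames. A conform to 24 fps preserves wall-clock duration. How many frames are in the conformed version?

38038 frames

Target frames = source frames × (target rate / source rate) = 95000 × (24)/(60000/1001) = 95000 × 1001/2500 = 38038.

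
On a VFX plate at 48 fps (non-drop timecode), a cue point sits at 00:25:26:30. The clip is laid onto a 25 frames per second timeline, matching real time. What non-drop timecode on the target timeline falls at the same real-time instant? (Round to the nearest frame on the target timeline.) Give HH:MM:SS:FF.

Source frame index: (0×3600 + 25×60 + 26) × 48 + 30 = 73278.
Real time: 73278 / (48) = 12213/8 s.
Target frame: (12213/8) × (25) = 305325/8 ≈ 38165.625 → 38166.
At 25 labels/s: frame 38166 → 00:25:26:16.

00:25:26:16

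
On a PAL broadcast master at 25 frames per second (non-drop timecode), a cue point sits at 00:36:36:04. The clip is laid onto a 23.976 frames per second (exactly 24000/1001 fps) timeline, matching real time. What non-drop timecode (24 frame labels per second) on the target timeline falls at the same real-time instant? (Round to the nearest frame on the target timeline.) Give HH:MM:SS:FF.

Source frame index: (0×3600 + 36×60 + 36) × 25 + 4 = 54904.
Real time: 54904 / (25) = 54904/25 s.
Target frame: (54904/25) × (24000/1001) = 52707840/1001 ≈ 52655.185 → 52655.
At 24 labels/s: frame 52655 → 00:36:33:23.

00:36:33:23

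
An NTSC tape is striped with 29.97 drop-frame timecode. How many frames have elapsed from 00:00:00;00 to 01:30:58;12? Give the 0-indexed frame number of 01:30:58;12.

163590

Complete 10-minute blocks: 9, each 17982 frames → 161838.
Remaining 0 whole minutes in the current block: 0 frames.
Within the current minute: 58 × 30 + 12 = 1752. Total = 161838 + 0 + 1752 = 163590.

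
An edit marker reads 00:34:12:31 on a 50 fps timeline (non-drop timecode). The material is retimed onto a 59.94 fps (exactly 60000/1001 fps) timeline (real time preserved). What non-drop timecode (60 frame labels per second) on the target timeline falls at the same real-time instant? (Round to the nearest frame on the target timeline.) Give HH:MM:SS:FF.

00:34:10:34

Source frame index: (0×3600 + 34×60 + 12) × 50 + 31 = 102631.
Real time: 102631 / (50) = 102631/50 s.
Target frame: (102631/50) × (60000/1001) = 123157200/1001 ≈ 123034.166 → 123034.
At 60 labels/s: frame 123034 → 00:34:10:34.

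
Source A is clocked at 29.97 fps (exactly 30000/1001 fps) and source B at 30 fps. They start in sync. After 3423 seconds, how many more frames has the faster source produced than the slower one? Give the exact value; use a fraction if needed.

A emits 30000/1001 × 3423 = 14670000/143 frames; B emits 30 × 3423 = 102690.
Difference = 14670/143 frames (≈ 102.5874); B is ahead of A.

14670/143 frames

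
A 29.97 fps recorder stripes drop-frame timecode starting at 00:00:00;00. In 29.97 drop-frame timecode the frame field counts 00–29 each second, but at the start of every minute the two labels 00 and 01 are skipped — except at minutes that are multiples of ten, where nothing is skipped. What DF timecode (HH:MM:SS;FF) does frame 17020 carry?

Each 10-minute DF block holds 10 × 60 × 30 − 9 × 2 = 17982 frames. 17020 ÷ 17982 → 0 full blocks, remainder 17020.
Within the partial block the first minute is 1800 frames and each further minute 1798, so 9 further minute boundaries passed. Total skipped labels = 18 × 0 + 2 × 9 = 18.
Non-drop label index = 17020 + 18 = 17038; at 30 labels/s that is 00:09:27:28, i.e. DF 00:09:27;28.

00:09:27;28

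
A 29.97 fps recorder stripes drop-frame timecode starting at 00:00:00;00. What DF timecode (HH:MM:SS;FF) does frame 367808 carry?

Ten DF minutes hold 17982 frames, so frame 367808 lies in block 20 (frames 359640–377621) with 8168 frames into that block.
The block's first minute is 1800 frames and the rest 1798 each; 8168 frames reaches minute 4, so 20 × 18 + 4 × 2 = 368 labels have been skipped so far.
Adding those back, label number 367808 + 368 = 368176 at 30 labels/s is 12272 s + 16 f = 3 h 24 min 32 s frame 16, i.e. 03:24:32;16.

03:24:32;16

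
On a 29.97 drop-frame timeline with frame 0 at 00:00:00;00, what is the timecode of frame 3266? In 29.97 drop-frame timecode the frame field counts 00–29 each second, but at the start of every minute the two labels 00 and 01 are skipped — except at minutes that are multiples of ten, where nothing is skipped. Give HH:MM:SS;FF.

Each 10-minute DF block holds 10 × 60 × 30 − 9 × 2 = 17982 frames. 3266 ÷ 17982 → 0 full blocks, remainder 3266.
Within the partial block the first minute is 1800 frames and each further minute 1798, so 1 further minute boundary passed. Total skipped labels = 18 × 0 + 2 × 1 = 2.
Non-drop label index = 3266 + 2 = 3268; at 30 labels/s that is 00:01:48:28, i.e. DF 00:01:48;28.

00:01:48;28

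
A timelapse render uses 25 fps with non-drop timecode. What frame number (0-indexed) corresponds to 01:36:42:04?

Total seconds to the label: (1 × 3600 + 36 × 60 + 42) = 5802.
Frame index = 5802 × 25 + 4 = 145054.

frame 145054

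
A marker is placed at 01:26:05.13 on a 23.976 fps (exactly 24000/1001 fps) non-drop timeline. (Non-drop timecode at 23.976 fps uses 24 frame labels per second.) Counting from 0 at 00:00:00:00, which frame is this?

Total seconds to the label: (1 × 3600 + 26 × 60 + 5) = 5165.
Frame index = 5165 × 24 + 13 = 123973.

frame 123973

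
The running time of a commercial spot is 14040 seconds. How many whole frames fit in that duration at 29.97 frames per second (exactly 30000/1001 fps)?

Frames = 14040 × 30000/1001 = 32400000/77 ≈ 420779.2208.
Complete frames: 420779.

420779 frames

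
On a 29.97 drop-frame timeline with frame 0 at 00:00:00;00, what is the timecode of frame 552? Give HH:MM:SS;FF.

Each 10-minute DF block holds 10 × 60 × 30 − 9 × 2 = 17982 frames. 552 ÷ 17982 → 0 full blocks, remainder 552.
Within the partial block the first minute is 1800 frames and each further minute 1798, so 0 further minute boundaries passed. Total skipped labels = 18 × 0 + 2 × 0 = 0.
Non-drop label index = 552 + 0 = 552; at 30 labels/s that is 00:00:18:12, i.e. DF 00:00:18;12.

00:00:18;12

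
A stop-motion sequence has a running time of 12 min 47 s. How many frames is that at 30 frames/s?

23010 frames

12 min 47 s = 767 s.
Frames = 767 × 30 = 23010.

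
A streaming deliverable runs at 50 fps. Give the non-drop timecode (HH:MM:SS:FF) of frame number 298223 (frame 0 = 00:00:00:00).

298223 ÷ 50 = 5964 full seconds, remainder 23 frames.
5964 s = 1 h 39 min 24 s.
Timecode: 01:39:24:23.

01:39:24:23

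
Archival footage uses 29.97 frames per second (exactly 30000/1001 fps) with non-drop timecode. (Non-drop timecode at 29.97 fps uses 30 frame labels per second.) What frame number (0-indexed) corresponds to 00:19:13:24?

Total seconds to the label: (0 × 3600 + 19 × 60 + 13) = 1153.
Frame index = 1153 × 30 + 24 = 34614.

34614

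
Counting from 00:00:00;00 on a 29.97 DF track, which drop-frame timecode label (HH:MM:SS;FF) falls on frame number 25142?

00:13:58;26

Ten DF minutes hold 17982 frames, so frame 25142 lies in block 1 (frames 17982–35963) with 7160 frames into that block.
The block's first minute is 1800 frames and the rest 1798 each; 7160 frames reaches minute 3, so 1 × 18 + 3 × 2 = 24 labels have been skipped so far.
Adding those back, label number 25142 + 24 = 25166 at 30 labels/s is 838 s + 26 f = 0 h 13 min 58 s frame 26, i.e. 00:13:58;26.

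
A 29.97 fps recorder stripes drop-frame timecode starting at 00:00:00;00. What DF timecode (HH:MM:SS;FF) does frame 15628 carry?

Ten DF minutes hold 17982 frames, so frame 15628 lies in block 0 (frames 0–17981) with 15628 frames into that block.
The block's first minute is 1800 frames and the rest 1798 each; 15628 frames reaches minute 8, so 0 × 18 + 8 × 2 = 16 labels have been skipped so far.
Adding those back, label number 15628 + 16 = 15644 at 30 labels/s is 521 s + 14 f = 0 h 8 min 41 s frame 14, i.e. 00:08:41;14.

00:08:41;14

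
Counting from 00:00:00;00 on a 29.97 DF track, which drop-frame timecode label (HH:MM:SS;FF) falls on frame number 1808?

00:01:00;10

Ten DF minutes hold 17982 frames, so frame 1808 lies in block 0 (frames 0–17981) with 1808 frames into that block.
The block's first minute is 1800 frames and the rest 1798 each; 1808 frames reaches minute 1, so 0 × 18 + 1 × 2 = 2 labels have been skipped so far.
Adding those back, label number 1808 + 2 = 1810 at 30 labels/s is 60 s + 10 f = 0 h 1 min 0 s frame 10, i.e. 00:01:00;10.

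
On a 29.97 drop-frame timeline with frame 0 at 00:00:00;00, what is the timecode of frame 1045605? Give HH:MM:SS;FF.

Each 10-minute DF block holds 10 × 60 × 30 − 9 × 2 = 17982 frames. 1045605 ÷ 17982 → 58 full blocks, remainder 2649.
Within the partial block the first minute is 1800 frames and each further minute 1798, so 1 further minute boundary passed. Total skipped labels = 18 × 58 + 2 × 1 = 1046.
Non-drop label index = 1045605 + 1046 = 1046651; at 30 labels/s that is 09:41:28:11, i.e. DF 09:41:28;11.

09:41:28;11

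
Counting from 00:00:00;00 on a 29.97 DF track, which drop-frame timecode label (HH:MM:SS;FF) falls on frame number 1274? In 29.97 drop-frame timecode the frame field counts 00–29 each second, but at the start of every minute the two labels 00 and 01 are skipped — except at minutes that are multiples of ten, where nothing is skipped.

Ten DF minutes hold 17982 frames, so frame 1274 lies in block 0 (frames 0–17981) with 1274 frames into that block.
The block's first minute is 1800 frames and the rest 1798 each; 1274 frames reaches minute 0, so 0 × 18 + 0 × 2 = 0 labels have been skipped so far.
Adding those back, label number 1274 + 0 = 1274 at 30 labels/s is 42 s + 14 f = 0 h 0 min 42 s frame 14, i.e. 00:00:42;14.

00:00:42;14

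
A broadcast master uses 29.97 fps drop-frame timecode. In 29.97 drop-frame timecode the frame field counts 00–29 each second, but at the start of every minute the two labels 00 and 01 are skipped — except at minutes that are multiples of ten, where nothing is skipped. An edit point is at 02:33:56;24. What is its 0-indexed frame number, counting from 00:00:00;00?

As if non-drop at 30 labels/s: (2 × 3600 + 33 × 60 + 56) × 30 + 24 = 277104.
Minute boundaries passed: 153; those not divisible by 10: 153 − 15 = 138; dropped labels = 2 × 138 = 276.
Actual frame index = 277104 − 276 = 276828.

276828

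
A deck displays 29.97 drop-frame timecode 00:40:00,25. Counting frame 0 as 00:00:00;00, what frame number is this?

71953

Complete 10-minute blocks: 4, each 17982 frames → 71928.
Remaining 0 whole minutes in the current block: 0 frames.
Within the current minute: 0 × 30 + 25 = 25. Total = 71928 + 0 + 25 = 71953.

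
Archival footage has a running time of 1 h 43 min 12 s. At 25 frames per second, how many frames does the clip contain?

154800 frames

1 h 43 min 12 s = 6192 s.
Frames = 6192 × 25 = 154800.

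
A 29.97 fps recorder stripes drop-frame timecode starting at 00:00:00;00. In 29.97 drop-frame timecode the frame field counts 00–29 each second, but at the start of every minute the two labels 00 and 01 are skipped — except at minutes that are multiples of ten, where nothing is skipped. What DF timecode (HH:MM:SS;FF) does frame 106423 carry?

Ten DF minutes hold 17982 frames, so frame 106423 lies in block 5 (frames 89910–107891) with 16513 frames into that block.
The block's first minute is 1800 frames and the rest 1798 each; 16513 frames reaches minute 9, so 5 × 18 + 9 × 2 = 108 labels have been skipped so far.
Adding those back, label number 106423 + 108 = 106531 at 30 labels/s is 3551 s + 1 f = 0 h 59 min 11 s frame 1, i.e. 00:59:11;01.

00:59:11;01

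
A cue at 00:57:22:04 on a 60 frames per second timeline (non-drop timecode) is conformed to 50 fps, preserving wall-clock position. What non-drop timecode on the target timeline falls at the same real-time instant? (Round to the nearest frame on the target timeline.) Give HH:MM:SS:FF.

00:57:22:03

Source frame index: (0×3600 + 57×60 + 22) × 60 + 4 = 206524.
Real time: 206524 / (60) = 51631/15 s.
Target frame: (51631/15) × (50) = 516310/3 ≈ 172103.333 → 172103.
At 50 labels/s: frame 172103 → 00:57:22:03.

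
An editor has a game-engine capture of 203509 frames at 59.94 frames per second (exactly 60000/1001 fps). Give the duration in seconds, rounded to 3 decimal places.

Running time = 203509 × 1001/60000 = 203712509/60000 s ≈ 3395.208 s.

3395.208 seconds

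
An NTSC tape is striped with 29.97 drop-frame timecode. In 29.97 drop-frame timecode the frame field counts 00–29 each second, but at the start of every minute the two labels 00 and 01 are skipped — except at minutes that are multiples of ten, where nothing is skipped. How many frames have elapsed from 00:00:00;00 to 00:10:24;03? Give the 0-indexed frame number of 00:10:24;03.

Complete 10-minute blocks: 1, each 17982 frames → 17982.
Remaining 0 whole minutes in the current block: 0 frames.
Within the current minute: 24 × 30 + 3 = 723. Total = 17982 + 0 + 723 = 18705.

18705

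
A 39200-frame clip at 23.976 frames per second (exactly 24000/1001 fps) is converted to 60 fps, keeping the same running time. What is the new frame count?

98098 frames

Target frames = source frames × (target rate / source rate) = 39200 × (60)/(24000/1001) = 39200 × 1001/400 = 98098.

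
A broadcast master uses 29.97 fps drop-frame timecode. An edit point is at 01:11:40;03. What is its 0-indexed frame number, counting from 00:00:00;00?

128875

As if non-drop at 30 labels/s: (1 × 3600 + 11 × 60 + 40) × 30 + 3 = 129003.
Minute boundaries passed: 71; those not divisible by 10: 71 − 7 = 64; dropped labels = 2 × 64 = 128.
Actual frame index = 129003 − 128 = 128875.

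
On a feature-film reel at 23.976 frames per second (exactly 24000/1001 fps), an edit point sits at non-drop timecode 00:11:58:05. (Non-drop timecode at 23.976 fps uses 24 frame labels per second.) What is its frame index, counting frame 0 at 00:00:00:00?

17237

Total seconds to the label: (0 × 3600 + 11 × 60 + 58) = 718.
Frame index = 718 × 24 + 5 = 17237.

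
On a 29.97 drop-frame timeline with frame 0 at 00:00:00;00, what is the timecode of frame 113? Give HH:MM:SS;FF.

00:00:03;23

Each 10-minute DF block holds 10 × 60 × 30 − 9 × 2 = 17982 frames. 113 ÷ 17982 → 0 full blocks, remainder 113.
Within the partial block the first minute is 1800 frames and each further minute 1798, so 0 further minute boundaries passed. Total skipped labels = 18 × 0 + 2 × 0 = 0.
Non-drop label index = 113 + 0 = 113; at 30 labels/s that is 00:00:03:23, i.e. DF 00:00:03;23.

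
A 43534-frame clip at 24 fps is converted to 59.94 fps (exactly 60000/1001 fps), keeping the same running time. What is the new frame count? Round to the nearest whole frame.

108726 frames

Frames at target rate = 43534 × (60000/1001) / (24) = 108835000/1001 ≈ 108726.274.
Nearest whole frame: 108726.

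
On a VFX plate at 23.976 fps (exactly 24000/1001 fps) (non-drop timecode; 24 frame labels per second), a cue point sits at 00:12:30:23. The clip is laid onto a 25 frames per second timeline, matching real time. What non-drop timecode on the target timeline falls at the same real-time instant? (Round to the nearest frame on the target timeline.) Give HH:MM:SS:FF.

00:12:31:18

Source frame index: (0×3600 + 12×60 + 30) × 24 + 23 = 18023.
Real time: 18023 / (24000/1001) = 18041023/24000 s.
Target frame: (18041023/24000) × (25) = 18041023/960 ≈ 18792.732 → 18793.
At 25 labels/s: frame 18793 → 00:12:31:18.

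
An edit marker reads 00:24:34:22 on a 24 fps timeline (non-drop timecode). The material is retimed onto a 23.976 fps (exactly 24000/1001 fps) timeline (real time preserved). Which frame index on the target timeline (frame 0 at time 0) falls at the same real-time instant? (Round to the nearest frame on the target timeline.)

Source frame index: (0×3600 + 24×60 + 34) × 24 + 22 = 35398.
Real time: 35398 / (24) = 17699/12 s.
Target frame: (17699/12) × (24000/1001) = 3218000/91 ≈ 35362.637 → 35363.

frame 35363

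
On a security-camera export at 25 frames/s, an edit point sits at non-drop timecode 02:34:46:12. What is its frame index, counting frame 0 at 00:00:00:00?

Total seconds to the label: (2 × 3600 + 34 × 60 + 46) = 9286.
Frame index = 9286 × 25 + 12 = 232162.

232162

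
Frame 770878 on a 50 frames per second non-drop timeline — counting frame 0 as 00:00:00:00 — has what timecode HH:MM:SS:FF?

770878 ÷ 50 = 15417 full seconds, remainder 28 frames.
15417 s = 4 h 16 min 57 s.
Timecode: 04:16:57:28.

04:16:57:28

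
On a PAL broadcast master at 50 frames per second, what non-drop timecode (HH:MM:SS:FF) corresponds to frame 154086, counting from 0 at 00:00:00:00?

00:51:21:36

154086 ÷ 50 = 3081 full seconds, remainder 36 frames.
3081 s = 0 h 51 min 21 s.
Timecode: 00:51:21:36.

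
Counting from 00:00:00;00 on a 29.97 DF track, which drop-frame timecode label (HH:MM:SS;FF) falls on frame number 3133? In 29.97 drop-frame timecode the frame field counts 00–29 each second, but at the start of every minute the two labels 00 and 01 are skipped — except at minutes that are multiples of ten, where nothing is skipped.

Each 10-minute DF block holds 10 × 60 × 30 − 9 × 2 = 17982 frames. 3133 ÷ 17982 → 0 full blocks, remainder 3133.
Within the partial block the first minute is 1800 frames and each further minute 1798, so 1 further minute boundary passed. Total skipped labels = 18 × 0 + 2 × 1 = 2.
Non-drop label index = 3133 + 2 = 3135; at 30 labels/s that is 00:01:44:15, i.e. DF 00:01:44;15.

00:01:44;15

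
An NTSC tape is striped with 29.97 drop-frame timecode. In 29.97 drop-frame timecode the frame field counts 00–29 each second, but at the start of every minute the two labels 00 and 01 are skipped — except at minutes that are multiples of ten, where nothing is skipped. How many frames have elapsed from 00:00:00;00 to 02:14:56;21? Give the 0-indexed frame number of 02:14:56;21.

Complete 10-minute blocks: 13, each 17982 frames → 233766.
Remaining 4 whole minutes in the current block: 1800 + 3 × 1798 = 7194 frames.
Within the current minute: 56 × 30 + 21 − 2 = 1699 (labels ;00/;01 skipped at this minute). Total = 233766 + 7194 + 1699 = 242659.

242659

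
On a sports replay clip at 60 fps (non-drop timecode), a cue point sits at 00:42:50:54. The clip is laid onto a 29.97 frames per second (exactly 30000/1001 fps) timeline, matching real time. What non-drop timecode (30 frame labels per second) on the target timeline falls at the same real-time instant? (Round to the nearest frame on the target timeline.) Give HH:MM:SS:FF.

00:42:48:10

Source frame index: (0×3600 + 42×60 + 50) × 60 + 54 = 154254.
Real time: 154254 / (60) = 25709/10 s.
Target frame: (25709/10) × (30000/1001) = 77127000/1001 ≈ 77049.950 → 77050.
At 30 labels/s: frame 77050 → 00:42:48:10.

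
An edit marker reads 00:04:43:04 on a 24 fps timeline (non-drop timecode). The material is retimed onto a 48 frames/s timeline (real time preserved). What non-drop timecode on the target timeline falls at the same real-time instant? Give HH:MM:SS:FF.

Source frame index: (0×3600 + 4×60 + 43) × 24 + 4 = 6796.
Real time: 6796 / (24) = 1699/6 s.
Target frame: (1699/6) × (48) = 13592.
At 48 labels/s: frame 13592 → 00:04:43:08.

00:04:43:08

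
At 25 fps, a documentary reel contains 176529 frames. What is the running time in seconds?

Running time = 176529 / (25) = 7061.16 s.

7061.16 seconds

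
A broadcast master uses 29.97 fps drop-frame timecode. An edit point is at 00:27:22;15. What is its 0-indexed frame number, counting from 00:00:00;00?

49225

As if non-drop at 30 labels/s: (0 × 3600 + 27 × 60 + 22) × 30 + 15 = 49275.
Minute boundaries passed: 27; those not divisible by 10: 27 − 2 = 25; dropped labels = 2 × 25 = 50.
Actual frame index = 49275 − 50 = 49225.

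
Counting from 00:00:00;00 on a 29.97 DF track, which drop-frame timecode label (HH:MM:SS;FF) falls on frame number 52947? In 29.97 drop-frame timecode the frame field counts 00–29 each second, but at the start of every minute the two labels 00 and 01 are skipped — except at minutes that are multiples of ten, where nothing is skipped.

Ten DF minutes hold 17982 frames, so frame 52947 lies in block 2 (frames 35964–53945) with 16983 frames into that block.
The block's first minute is 1800 frames and the rest 1798 each; 16983 frames reaches minute 9, so 2 × 18 + 9 × 2 = 54 labels have been skipped so far.
Adding those back, label number 52947 + 54 = 53001 at 30 labels/s is 1766 s + 21 f = 0 h 29 min 26 s frame 21, i.e. 00:29:26;21.

00:29:26;21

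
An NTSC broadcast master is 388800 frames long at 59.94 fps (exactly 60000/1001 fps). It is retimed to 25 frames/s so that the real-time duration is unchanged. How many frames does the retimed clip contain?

162162 frames

Target frames = source frames × (target rate / source rate) = 388800 × (25)/(60000/1001) = 388800 × 1001/2400 = 162162.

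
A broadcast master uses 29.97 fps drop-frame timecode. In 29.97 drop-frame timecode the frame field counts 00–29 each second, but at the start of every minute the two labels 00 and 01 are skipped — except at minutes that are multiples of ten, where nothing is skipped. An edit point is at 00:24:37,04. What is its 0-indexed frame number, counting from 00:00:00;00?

Complete 10-minute blocks: 2, each 17982 frames → 35964.
Remaining 4 whole minutes in the current block: 1800 + 3 × 1798 = 7194 frames.
Within the current minute: 37 × 30 + 4 − 2 = 1112 (labels ;00/;01 skipped at this minute). Total = 35964 + 7194 + 1112 = 44270.

44270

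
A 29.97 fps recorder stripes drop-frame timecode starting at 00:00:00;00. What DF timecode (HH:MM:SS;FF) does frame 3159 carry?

00:01:45;11

Each 10-minute DF block holds 10 × 60 × 30 − 9 × 2 = 17982 frames. 3159 ÷ 17982 → 0 full blocks, remainder 3159.
Within the partial block the first minute is 1800 frames and each further minute 1798, so 1 further minute boundary passed. Total skipped labels = 18 × 0 + 2 × 1 = 2.
Non-drop label index = 3159 + 2 = 3161; at 30 labels/s that is 00:01:45:11, i.e. DF 00:01:45;11.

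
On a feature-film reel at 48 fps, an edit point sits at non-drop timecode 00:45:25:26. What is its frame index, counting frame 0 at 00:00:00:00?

frame 130826

Total seconds to the label: (0 × 3600 + 45 × 60 + 25) = 2725.
Frame index = 2725 × 48 + 26 = 130826.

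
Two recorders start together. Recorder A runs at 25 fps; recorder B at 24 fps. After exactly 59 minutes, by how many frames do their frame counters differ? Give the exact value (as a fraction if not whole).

3540 frames

59 min = 3540 s.
A emits 25 × 3540 = 88500 frames; B emits 24 × 3540 = 84960.
Difference = 3540 frames; B is behind A.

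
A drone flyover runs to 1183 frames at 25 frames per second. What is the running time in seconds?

47.32 seconds

Running time = 1183 / (25) = 47.32 s.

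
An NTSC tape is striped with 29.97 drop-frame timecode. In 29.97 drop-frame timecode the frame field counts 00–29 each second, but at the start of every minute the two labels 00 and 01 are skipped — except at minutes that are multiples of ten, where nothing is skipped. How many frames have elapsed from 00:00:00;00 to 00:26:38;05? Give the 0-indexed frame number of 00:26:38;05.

47897

As if non-drop at 30 labels/s: (0 × 3600 + 26 × 60 + 38) × 30 + 5 = 47945.
Minute boundaries passed: 26; those not divisible by 10: 26 − 2 = 24; dropped labels = 2 × 24 = 48.
Actual frame index = 47945 − 48 = 47897.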